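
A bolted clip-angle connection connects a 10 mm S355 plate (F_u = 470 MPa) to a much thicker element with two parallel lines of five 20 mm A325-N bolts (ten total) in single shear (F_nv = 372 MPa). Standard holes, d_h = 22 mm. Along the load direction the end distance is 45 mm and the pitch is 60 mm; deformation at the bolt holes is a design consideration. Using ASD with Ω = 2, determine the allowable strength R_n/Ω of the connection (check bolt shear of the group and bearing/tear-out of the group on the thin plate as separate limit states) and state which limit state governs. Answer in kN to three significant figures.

584 kN (bolt shear governs)

Bolt shear: A_b = π·20²/4 = 314.2 mm²; R_n = 372 × 314.2 × 10 × 1 / 1000 = 1169 kN → 1169 / 2 = 584 kN.
Bearing (1.2 l_c t F_u ≤ 2.4 d t F_u): upper limit = 2.4·20·10·470 / 1000 = 225.6 kN.
  Edge l_c = 45 − 22/2 = 34 → r_n = 191.8 kN; interior l_c = 60 − 22 = 38 → r_n = 214.3 kN.
  R_n,bearing = 2·191.8 + 8·214.3 = 2098 kN → 2098 / 2 = 1050 kN.
Bolt shear governs: 584 kN.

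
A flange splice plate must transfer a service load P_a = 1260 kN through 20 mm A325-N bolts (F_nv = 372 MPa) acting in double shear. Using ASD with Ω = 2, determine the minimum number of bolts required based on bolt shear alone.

A_b = π·20²/4 = 314.2 mm².
Per-bolt allowable strength R_n/Ω = 372 × 314.2 × 2 / 1000 / 2 = 116.9 kN.
n ≥ 1260 / 116.9 = 10.78 → use 11 bolts.

11 bolts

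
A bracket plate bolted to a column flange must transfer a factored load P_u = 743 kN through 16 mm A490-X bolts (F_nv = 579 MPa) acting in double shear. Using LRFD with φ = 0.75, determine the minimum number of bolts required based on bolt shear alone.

A_b = π·16²/4 = 201.1 mm².
Per-bolt design strength φR_n = 0.75 × 579 × 201.1 × 2 / 1000 = 174.6 kN.
n ≥ 743 / 174.6 = 4.255 → use 5 bolts.

5 bolts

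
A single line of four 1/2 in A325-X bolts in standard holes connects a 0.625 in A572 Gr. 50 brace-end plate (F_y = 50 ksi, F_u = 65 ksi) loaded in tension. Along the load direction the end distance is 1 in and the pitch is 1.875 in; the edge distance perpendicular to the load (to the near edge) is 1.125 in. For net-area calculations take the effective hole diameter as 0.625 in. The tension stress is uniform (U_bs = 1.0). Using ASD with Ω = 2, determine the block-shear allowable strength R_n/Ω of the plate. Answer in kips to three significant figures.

70.6 kips

Shear plane L_v = 1 + 3·1.875 = 6.625 in; A_gv = 6.625 × 0.625 = 4.141 in².
A_nv = (6.625 − 3.5·0.625) × 0.625 = 2.773 in².
A_nt = (1.125 − 0.5·0.625) × 0.625 = 0.5078 in².
0.6 F_u A_nv = 108.2 kips; 0.6 F_y A_gv = 124.2 kips → shear rupture governs the shear term.
R_n = 108.2 + 1.0 × 65 × 0.5078 = 141.2 kips.
Allowable strength R_n/Ω = 141.2 / 2 = 70.6 kips.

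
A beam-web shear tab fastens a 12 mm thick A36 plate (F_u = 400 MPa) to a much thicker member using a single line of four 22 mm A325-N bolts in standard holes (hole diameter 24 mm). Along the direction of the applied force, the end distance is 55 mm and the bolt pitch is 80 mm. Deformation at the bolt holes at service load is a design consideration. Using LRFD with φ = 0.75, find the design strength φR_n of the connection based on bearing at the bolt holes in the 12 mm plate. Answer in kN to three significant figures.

Per bolt r_n = 1.2 l_c t F_u ≤ 2.4 d t F_u; upper limit = 2.4 × 22 × 12 × 400 / 1000 = 253.4 kN.
Edge bolt: l_c = 55 − 24/2 = 43 mm → 1.2 × 43 × 12 × 400 / 1000 = 247.7 → r_n = 247.7 kN.
Interior bolts: l_c = 80 − 24 = 56 mm → 1.2 × 56 × 12 × 400 / 1000 = 322.6 → r_n = 253.4 kN.
R_n = 1 × 247.7 + 3 × 253.4 = 1008 kN.
Design strength φR_n = 0.75 × 1008 = 756 kN.

756 kN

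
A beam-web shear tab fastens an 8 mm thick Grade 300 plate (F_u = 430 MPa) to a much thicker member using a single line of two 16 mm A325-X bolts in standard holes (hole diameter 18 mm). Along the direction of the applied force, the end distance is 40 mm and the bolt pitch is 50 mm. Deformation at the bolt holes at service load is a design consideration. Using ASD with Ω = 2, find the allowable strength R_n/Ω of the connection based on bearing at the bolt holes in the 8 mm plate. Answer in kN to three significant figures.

Per bolt r_n = 1.2 l_c t F_u ≤ 2.4 d t F_u; upper limit = 2.4 × 16 × 8 × 430 / 1000 = 132.1 kN.
Edge bolt: l_c = 40 − 18/2 = 31 mm → 1.2 × 31 × 8 × 430 / 1000 = 128 → r_n = 128 kN.
Interior bolts: l_c = 50 − 18 = 32 mm → 1.2 × 32 × 8 × 430 / 1000 = 132.1 → r_n = 132.1 kN.
R_n = 1 × 128 + 1 × 132.1 = 260.1 kN.
Allowable strength R_n/Ω = 260.1 / 2 = 130 kN.

130 kN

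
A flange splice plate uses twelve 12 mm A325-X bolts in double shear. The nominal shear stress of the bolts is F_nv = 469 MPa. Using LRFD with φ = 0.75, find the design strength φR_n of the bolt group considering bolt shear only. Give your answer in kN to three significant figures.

A_b = π × 12² / 4 = 113.1 mm².
R_n = F_nv · A_b · n · n_s = 469 × 113.1 × 12 × 2 / 1000 = 1273 kN.
Design strength φR_n = 0.75 × 1273 = 955 kN.

955 kN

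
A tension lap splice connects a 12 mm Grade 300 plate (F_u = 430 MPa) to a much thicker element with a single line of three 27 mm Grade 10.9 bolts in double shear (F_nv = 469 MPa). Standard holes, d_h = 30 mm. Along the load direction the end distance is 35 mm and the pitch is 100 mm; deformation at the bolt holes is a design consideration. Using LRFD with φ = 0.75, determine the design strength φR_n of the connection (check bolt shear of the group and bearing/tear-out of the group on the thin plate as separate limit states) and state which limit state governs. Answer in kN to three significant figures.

Bolt shear: A_b = π·27²/4 = 572.6 mm²; R_n = 469 × 572.6 × 3 × 2 / 1000 = 1611 kN → 0.75 × 1611 = 1210 kN.
Bearing (1.2 l_c t F_u ≤ 2.4 d t F_u): upper limit = 2.4·27·12·430 / 1000 = 334.4 kN.
  Edge l_c = 35 − 30/2 = 20 → r_n = 123.8 kN; interior l_c = 100 − 30 = 70 → r_n = 334.4 kN.
  R_n,bearing = 1·123.8 + 2·334.4 = 792.6 kN → 0.75 × 792.6 = 594 kN.
Bearing governs: 594 kN.

594 kN (bearing governs)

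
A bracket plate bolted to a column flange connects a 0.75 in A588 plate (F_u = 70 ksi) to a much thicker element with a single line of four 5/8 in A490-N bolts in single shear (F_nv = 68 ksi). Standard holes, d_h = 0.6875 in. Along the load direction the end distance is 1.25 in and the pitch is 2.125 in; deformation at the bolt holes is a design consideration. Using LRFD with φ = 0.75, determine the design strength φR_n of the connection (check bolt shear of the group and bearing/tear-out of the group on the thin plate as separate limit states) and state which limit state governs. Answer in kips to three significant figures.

Bolt shear: A_b = π·0.625²/4 = 0.3068 in²; R_n = 68 × 0.3068 × 4 × 1 = 83.45 kips → 0.75 × 83.45 = 62.6 kips.
Bearing (1.2 l_c t F_u ≤ 2.4 d t F_u): upper limit = 2.4·0.625·0.75·70 = 78.75 kips.
  Edge l_c = 1.25 − 0.6875/2 = 0.9062 → r_n = 57.09 kips; interior l_c = 2.125 − 0.6875 = 1.438 → r_n = 78.75 kips.
  R_n,bearing = 1·57.09 + 3·78.75 = 293.3 kips → 0.75 × 293.3 = 220 kips.
Bolt shear governs: 62.6 kips.

62.6 kips (bolt shear governs)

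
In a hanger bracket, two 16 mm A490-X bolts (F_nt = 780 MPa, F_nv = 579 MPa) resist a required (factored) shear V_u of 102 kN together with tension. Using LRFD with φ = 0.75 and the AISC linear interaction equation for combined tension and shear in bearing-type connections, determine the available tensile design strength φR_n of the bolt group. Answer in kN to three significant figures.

A_b = π·16²/4 = 201.1 mm²; f_rv = 102 × 1000 / (2 × 201.1) = 253.7 MPa.
F'_nt = 1.3 F_nt − (F_nt / φF_nv) f_rv = 1.3·780 − (780/(0.75·579))·253.7 = 558.4 MPa, capped at F_nt → F'_nt = 558.4 MPa.
R_n = F'_nt · A_b · n = 558.4 × 201.1 × 2 / 1000 = 224.5 kN.
Design strength φR_n = 0.75 × 224.5 = 168 kN.

168 kN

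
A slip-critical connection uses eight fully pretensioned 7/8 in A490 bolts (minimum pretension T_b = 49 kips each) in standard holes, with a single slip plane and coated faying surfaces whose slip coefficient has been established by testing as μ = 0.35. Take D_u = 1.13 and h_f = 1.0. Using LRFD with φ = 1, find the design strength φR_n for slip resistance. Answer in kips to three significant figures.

R_n = μ · D_u · h_f · T_b · n_s · n_b = 0.35 × 1.13 × 1.0 × 49 × 1 × 8 = 155 kips.
Design strength φR_n = 1 × 155 = 155 kips.

155 kips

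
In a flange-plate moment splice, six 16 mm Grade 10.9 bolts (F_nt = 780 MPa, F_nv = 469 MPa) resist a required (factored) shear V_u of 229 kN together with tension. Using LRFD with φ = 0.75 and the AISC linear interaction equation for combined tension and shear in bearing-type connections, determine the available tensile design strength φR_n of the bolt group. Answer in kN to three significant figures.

A_b = π·16²/4 = 201.1 mm²; f_rv = 229 × 1000 / (6 × 201.1) = 189.8 MPa.
F'_nt = 1.3 F_nt − (F_nt / φF_nv) f_rv = 1.3·780 − (780/(0.75·469))·189.8 = 593.1 MPa, capped at F_nt → F'_nt = 593.1 MPa.
R_n = F'_nt · A_b · n = 593.1 × 201.1 × 6 / 1000 = 715.5 kN.
Design strength φR_n = 0.75 × 715.5 = 537 kN.

537 kN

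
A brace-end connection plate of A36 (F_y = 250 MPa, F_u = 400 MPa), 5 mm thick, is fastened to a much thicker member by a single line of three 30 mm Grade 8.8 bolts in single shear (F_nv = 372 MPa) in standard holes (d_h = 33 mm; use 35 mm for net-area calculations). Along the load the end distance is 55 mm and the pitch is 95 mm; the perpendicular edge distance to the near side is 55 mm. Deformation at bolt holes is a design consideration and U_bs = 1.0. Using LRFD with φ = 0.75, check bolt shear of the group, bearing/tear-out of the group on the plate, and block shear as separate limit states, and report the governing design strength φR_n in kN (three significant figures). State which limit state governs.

Bolt shear: A_b = π·30²/4 = 706.9 mm²; R_n = 372 × 706.9 × 3 × 1 / 1000 = 788.9 kN → 0.75 × 788.9 = 592 kN.
Bearing: edge l_c = 38.5, r_n = 92.4 kN; interior l_c = 62, r_n = 144 kN; R_n = 92.4 + 2·144 = 380.4 kN → 285 kN.
Block shear: A_gv = 1225, A_nv = 787.5, A_nt = 187.5 mm²; R_n = min(0.6F_uA_nv, 0.6F_yA_gv) + U_bs·F_u·A_nt = 258.8 kN → 194 kN.
Block shear governs: 194 kN.

194 kN (block shear governs)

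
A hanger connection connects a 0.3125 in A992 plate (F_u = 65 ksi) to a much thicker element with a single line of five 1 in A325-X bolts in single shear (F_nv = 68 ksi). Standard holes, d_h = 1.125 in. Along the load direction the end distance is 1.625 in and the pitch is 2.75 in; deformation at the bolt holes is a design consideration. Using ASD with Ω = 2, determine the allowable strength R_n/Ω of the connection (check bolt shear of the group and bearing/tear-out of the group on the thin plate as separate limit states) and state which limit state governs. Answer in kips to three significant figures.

92.2 kips (bearing governs)

Bolt shear: A_b = π·1²/4 = 0.7854 in²; R_n = 68 × 0.7854 × 5 × 1 = 267 kips → 267 / 2 = 134 kips.
Bearing (1.2 l_c t F_u ≤ 2.4 d t F_u): upper limit = 2.4·1·0.3125·65 = 48.75 kips.
  Edge l_c = 1.625 − 1.125/2 = 1.062 → r_n = 25.9 kips; interior l_c = 2.75 − 1.125 = 1.625 → r_n = 39.61 kips.
  R_n,bearing = 1·25.9 + 4·39.61 = 184.3 kips → 184.3 / 2 = 92.2 kips.
Bearing governs: 92.2 kips.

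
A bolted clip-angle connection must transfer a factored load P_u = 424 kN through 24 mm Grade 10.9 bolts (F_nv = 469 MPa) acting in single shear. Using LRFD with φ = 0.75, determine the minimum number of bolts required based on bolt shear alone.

3 bolts

A_b = π·24²/4 = 452.4 mm².
Per-bolt design strength φR_n = 0.75 × 469 × 452.4 × 1 / 1000 = 159.1 kN.
n ≥ 424 / 159.1 = 2.665 → use 3 bolts.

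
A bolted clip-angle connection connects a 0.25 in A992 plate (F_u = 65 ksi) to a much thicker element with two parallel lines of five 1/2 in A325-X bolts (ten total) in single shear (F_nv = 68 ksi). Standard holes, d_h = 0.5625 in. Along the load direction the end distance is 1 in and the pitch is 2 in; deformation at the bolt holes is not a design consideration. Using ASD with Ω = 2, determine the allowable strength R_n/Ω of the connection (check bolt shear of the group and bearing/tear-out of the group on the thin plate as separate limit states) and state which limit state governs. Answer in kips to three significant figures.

66.8 kips (bolt shear governs)

Bolt shear: A_b = π·0.5²/4 = 0.1963 in²; R_n = 68 × 0.1963 × 10 × 1 = 133.5 kips → 133.5 / 2 = 66.8 kips.
Bearing (1.5 l_c t F_u ≤ 3.0 d t F_u): upper limit = 3.0·0.5·0.25·65 = 24.38 kips.
  Edge l_c = 1 − 0.5625/2 = 0.7188 → r_n = 17.52 kips; interior l_c = 2 − 0.5625 = 1.438 → r_n = 24.38 kips.
  R_n,bearing = 2·17.52 + 8·24.38 = 230 kips → 230 / 2 = 115 kips.
Bolt shear governs: 66.8 kips.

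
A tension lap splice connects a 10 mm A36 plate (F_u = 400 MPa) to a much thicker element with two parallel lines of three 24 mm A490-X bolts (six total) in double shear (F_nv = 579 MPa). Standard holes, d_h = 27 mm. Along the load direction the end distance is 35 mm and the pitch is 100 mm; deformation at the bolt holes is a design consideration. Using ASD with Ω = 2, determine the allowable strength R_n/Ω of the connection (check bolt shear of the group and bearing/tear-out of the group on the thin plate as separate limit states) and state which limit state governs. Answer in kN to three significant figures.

Bolt shear: A_b = π·24²/4 = 452.4 mm²; R_n = 579 × 452.4 × 6 × 2 / 1000 = 3143 kN → 3143 / 2 = 1570 kN.
Bearing (1.2 l_c t F_u ≤ 2.4 d t F_u): upper limit = 2.4·24·10·400 / 1000 = 230.4 kN.
  Edge l_c = 35 − 27/2 = 21.5 → r_n = 103.2 kN; interior l_c = 100 − 27 = 73 → r_n = 230.4 kN.
  R_n,bearing = 2·103.2 + 4·230.4 = 1128 kN → 1128 / 2 = 564 kN.
Bearing governs: 564 kN.

564 kN (bearing governs)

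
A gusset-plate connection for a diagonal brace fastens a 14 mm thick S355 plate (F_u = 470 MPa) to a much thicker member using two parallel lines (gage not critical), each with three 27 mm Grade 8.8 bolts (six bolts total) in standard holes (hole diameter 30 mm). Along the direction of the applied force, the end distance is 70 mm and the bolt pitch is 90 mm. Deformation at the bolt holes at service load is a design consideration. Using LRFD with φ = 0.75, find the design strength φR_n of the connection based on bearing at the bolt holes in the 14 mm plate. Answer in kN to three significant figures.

1920 kN

Per bolt r_n = 1.2 l_c t F_u ≤ 2.4 d t F_u; upper limit = 2.4 × 27 × 14 × 470 / 1000 = 426.4 kN.
Edge bolt: l_c = 70 − 30/2 = 55 mm → 1.2 × 55 × 14 × 470 / 1000 = 434.3 → r_n = 426.4 kN.
Interior bolts: l_c = 90 − 30 = 60 mm → 1.2 × 60 × 14 × 470 / 1000 = 473.8 → r_n = 426.4 kN.
R_n = 2 × 426.4 + 4 × 426.4 = 2558 kN.
Design strength φR_n = 0.75 × 2558 = 1920 kN.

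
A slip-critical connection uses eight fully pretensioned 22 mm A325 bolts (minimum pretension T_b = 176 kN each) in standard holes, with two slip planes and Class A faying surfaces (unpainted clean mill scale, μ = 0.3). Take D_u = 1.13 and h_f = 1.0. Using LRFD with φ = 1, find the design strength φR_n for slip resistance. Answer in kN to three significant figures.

955 kN

R_n = μ · D_u · h_f · T_b · n_s · n_b = 0.3 × 1.13 × 1.0 × 176 × 2 × 8 = 954.6 kN.
Design strength φR_n = 1 × 954.6 = 955 kN.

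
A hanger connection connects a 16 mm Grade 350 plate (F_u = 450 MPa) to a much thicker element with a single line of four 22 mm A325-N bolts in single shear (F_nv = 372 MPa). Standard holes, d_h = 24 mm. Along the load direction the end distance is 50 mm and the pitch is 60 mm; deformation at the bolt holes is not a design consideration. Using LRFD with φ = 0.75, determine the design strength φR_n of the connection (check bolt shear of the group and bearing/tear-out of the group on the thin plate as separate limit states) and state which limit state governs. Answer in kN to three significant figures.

424 kN (bolt shear governs)

Bolt shear: A_b = π·22²/4 = 380.1 mm²; R_n = 372 × 380.1 × 4 × 1 / 1000 = 565.6 kN → 0.75 × 565.6 = 424 kN.
Bearing (1.5 l_c t F_u ≤ 3.0 d t F_u): upper limit = 3.0·22·16·450 / 1000 = 475.2 kN.
  Edge l_c = 50 − 24/2 = 38 → r_n = 410.4 kN; interior l_c = 60 − 24 = 36 → r_n = 388.8 kN.
  R_n,bearing = 1·410.4 + 3·388.8 = 1577 kN → 0.75 × 1577 = 1180 kN.
Bolt shear governs: 424 kN.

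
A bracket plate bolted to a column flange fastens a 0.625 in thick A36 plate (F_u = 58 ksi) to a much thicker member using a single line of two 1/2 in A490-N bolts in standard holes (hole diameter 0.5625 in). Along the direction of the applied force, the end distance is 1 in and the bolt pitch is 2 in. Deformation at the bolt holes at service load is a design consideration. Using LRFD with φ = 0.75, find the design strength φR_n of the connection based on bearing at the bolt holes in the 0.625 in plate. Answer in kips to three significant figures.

56.1 kips

Per bolt r_n = 1.2 l_c t F_u ≤ 2.4 d t F_u; upper limit = 2.4 × 0.5 × 0.625 × 58 = 43.5 kips.
Edge bolt: l_c = 1 − 0.5625/2 = 0.7188 in → 1.2 × 0.7188 × 0.625 × 58 = 31.27 → r_n = 31.27 kips.
Interior bolts: l_c = 2 − 0.5625 = 1.438 in → 1.2 × 1.438 × 0.625 × 58 = 62.53 → r_n = 43.5 kips.
R_n = 1 × 31.27 + 1 × 43.5 = 74.77 kips.
Design strength φR_n = 0.75 × 74.77 = 56.1 kips.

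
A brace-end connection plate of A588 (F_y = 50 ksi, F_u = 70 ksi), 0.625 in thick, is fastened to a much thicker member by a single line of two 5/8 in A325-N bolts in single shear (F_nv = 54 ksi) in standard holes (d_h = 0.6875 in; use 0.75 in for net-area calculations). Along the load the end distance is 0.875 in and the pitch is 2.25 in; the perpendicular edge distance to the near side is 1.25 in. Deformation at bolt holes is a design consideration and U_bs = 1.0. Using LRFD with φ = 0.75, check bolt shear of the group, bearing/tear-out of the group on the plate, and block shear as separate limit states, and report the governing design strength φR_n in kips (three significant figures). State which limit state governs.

Bolt shear: A_b = π·0.625²/4 = 0.3068 in²; R_n = 54 × 0.3068 × 2 × 1 = 33.13 kips → 0.75 × 33.13 = 24.9 kips.
Bearing: edge l_c = 0.5312, r_n = 27.89 kips; interior l_c = 1.562, r_n = 65.62 kips; R_n = 27.89 + 1·65.62 = 93.52 kips → 70.1 kips.
Block shear: A_gv = 1.953, A_nv = 1.25, A_nt = 0.5469 in²; R_n = min(0.6F_uA_nv, 0.6F_yA_gv) + U_bs·F_u·A_nt = 90.78 kips → 68.1 kips.
Bolt shear governs: 24.9 kips.

24.9 kips (bolt shear governs)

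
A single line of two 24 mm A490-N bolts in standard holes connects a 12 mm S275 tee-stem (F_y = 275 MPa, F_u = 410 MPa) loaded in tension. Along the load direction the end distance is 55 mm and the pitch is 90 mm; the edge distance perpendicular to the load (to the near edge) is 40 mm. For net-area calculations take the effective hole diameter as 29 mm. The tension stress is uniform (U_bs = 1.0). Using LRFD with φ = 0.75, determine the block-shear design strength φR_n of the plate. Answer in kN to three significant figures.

309 kN

Shear plane L_v = 55 + 1·90 = 145 mm; A_gv = 145 × 12 = 1740 mm².
A_nv = (145 − 1.5·29) × 12 = 1218 mm².
A_nt = (40 − 0.5·29) × 12 = 306 mm².
0.6 F_u A_nv = 299.6 kN; 0.6 F_y A_gv = 287.1 kN → shear yielding governs the shear term.
R_n = 287.1 + 1.0 × 410 × 306 / 1000 = 412.6 kN.
Design strength φR_n = 0.75 × 412.6 = 309 kN.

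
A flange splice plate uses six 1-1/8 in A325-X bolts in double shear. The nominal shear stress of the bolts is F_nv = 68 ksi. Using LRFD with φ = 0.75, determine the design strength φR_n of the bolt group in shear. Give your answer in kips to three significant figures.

A_b = π × 1.125² / 4 = 0.994 in².
R_n = F_nv · A_b · n · n_s = 68 × 0.994 × 6 × 2 = 811.1 kips.
Design strength φR_n = 0.75 × 811.1 = 608 kips.

608 kips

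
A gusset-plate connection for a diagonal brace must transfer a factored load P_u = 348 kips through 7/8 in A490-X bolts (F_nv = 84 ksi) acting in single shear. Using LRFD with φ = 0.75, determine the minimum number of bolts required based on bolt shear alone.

10 bolts

A_b = π·0.875²/4 = 0.6013 in².
Per-bolt design strength φR_n = 0.75 × 84 × 0.6013 × 1 = 37.88 kips.
n ≥ 348 / 37.88 = 9.186 → use 10 bolts.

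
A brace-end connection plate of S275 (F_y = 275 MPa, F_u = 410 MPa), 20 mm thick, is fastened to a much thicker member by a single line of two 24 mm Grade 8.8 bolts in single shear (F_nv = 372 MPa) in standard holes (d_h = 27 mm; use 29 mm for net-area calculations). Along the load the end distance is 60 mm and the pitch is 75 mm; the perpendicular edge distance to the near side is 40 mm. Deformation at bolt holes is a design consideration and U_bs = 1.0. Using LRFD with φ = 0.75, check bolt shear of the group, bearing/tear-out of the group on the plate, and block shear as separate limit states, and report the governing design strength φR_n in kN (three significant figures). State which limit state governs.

Bolt shear: A_b = π·24²/4 = 452.4 mm²; R_n = 372 × 452.4 × 2 × 1 / 1000 = 336.6 kN → 0.75 × 336.6 = 252 kN.
Bearing: edge l_c = 46.5, r_n = 457.6 kN; interior l_c = 48, r_n = 472.3 kN; R_n = 457.6 + 1·472.3 = 929.9 kN → 697 kN.
Block shear: A_gv = 2700, A_nv = 1830, A_nt = 510 mm²; R_n = min(0.6F_uA_nv, 0.6F_yA_gv) + U_bs·F_u·A_nt = 654.6 kN → 491 kN.
Bolt shear governs: 252 kN.

252 kN (bolt shear governs)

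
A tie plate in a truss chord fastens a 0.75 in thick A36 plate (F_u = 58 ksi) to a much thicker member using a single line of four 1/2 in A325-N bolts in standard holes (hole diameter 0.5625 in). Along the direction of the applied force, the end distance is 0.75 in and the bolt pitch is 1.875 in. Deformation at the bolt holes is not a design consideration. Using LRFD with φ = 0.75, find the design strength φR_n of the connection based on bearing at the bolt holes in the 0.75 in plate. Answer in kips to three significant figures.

170 kips

Per bolt r_n = 1.5 l_c t F_u ≤ 3.0 d t F_u; upper limit = 3.0 × 0.5 × 0.75 × 58 = 65.25 kips.
Edge bolt: l_c = 0.75 − 0.5625/2 = 0.4688 in → 1.5 × 0.4688 × 0.75 × 58 = 30.59 → r_n = 30.59 kips.
Interior bolts: l_c = 1.875 − 0.5625 = 1.312 in → 1.5 × 1.312 × 0.75 × 58 = 85.64 → r_n = 65.25 kips.
R_n = 1 × 30.59 + 3 × 65.25 = 226.3 kips.
Design strength φR_n = 0.75 × 226.3 = 170 kips.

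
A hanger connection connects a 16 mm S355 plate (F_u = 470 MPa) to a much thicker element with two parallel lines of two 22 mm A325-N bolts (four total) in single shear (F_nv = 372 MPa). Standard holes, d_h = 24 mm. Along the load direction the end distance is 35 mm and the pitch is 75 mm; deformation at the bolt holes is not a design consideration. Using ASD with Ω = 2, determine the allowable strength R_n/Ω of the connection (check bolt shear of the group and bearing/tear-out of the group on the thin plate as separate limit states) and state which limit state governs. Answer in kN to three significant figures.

283 kN (bolt shear governs)

Bolt shear: A_b = π·22²/4 = 380.1 mm²; R_n = 372 × 380.1 × 4 × 1 / 1000 = 565.6 kN → 565.6 / 2 = 283 kN.
Bearing (1.5 l_c t F_u ≤ 3.0 d t F_u): upper limit = 3.0·22·16·470 / 1000 = 496.3 kN.
  Edge l_c = 35 − 24/2 = 23 → r_n = 259.4 kN; interior l_c = 75 − 24 = 51 → r_n = 496.3 kN.
  R_n,bearing = 2·259.4 + 2·496.3 = 1512 kN → 1512 / 2 = 756 kN.
Bolt shear governs: 283 kN.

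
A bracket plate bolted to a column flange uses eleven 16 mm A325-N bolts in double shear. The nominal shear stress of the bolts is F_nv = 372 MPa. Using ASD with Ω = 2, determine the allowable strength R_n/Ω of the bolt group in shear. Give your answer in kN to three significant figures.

A_b = π × 16² / 4 = 201.1 mm².
R_n = F_nv · A_b · n · n_s = 372 × 201.1 × 11 × 2 / 1000 = 1645 kN.
Allowable strength R_n/Ω = 1645 / 2 = 823 kN.

823 kN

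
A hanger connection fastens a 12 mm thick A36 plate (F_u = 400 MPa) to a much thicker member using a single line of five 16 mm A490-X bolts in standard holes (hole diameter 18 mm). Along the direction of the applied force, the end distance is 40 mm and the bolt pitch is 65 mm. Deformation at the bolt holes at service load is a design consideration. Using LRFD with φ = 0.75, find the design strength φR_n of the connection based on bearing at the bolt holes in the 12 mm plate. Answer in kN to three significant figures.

687 kN

Per bolt r_n = 1.2 l_c t F_u ≤ 2.4 d t F_u; upper limit = 2.4 × 16 × 12 × 400 / 1000 = 184.3 kN.
Edge bolt: l_c = 40 − 18/2 = 31 mm → 1.2 × 31 × 12 × 400 / 1000 = 178.6 → r_n = 178.6 kN.
Interior bolts: l_c = 65 − 18 = 47 mm → 1.2 × 47 × 12 × 400 / 1000 = 270.7 → r_n = 184.3 kN.
R_n = 1 × 178.6 + 4 × 184.3 = 915.8 kN.
Design strength φR_n = 0.75 × 915.8 = 687 kN.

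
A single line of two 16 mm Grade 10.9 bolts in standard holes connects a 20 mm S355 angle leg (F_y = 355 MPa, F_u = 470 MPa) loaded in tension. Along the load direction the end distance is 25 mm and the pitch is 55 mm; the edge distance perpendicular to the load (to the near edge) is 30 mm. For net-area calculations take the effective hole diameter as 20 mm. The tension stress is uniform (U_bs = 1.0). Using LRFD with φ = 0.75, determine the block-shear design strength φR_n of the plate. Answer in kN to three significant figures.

352 kN

Shear plane L_v = 25 + 1·55 = 80 mm; A_gv = 80 × 20 = 1600 mm².
A_nv = (80 − 1.5·20) × 20 = 1000 mm².
A_nt = (30 − 0.5·20) × 20 = 400 mm².
0.6 F_u A_nv = 282 kN; 0.6 F_y A_gv = 340.8 kN → shear rupture governs the shear term.
R_n = 282 + 1.0 × 470 × 400 / 1000 = 470 kN.
Design strength φR_n = 0.75 × 470 = 352 kN.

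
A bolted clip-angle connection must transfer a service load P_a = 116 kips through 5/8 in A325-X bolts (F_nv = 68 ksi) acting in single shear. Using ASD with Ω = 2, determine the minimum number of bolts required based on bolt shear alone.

A_b = π·0.625²/4 = 0.3068 in².
Per-bolt allowable strength R_n/Ω = 68 × 0.3068 × 1 / 2 = 10.43 kips.
n ≥ 116 / 10.43 = 11.12 → use 12 bolts.

12 bolts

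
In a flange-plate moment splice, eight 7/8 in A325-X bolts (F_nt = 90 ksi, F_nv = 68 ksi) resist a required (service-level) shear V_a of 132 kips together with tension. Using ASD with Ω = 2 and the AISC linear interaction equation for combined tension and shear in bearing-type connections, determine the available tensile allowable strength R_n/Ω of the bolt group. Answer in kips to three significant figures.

107 kips

A_b = π·0.875²/4 = 0.6013 in²; f_rv = 132 / (8 × 0.6013) = 27.44 ksi.
F'_nt = 1.3 F_nt − (Ω F_nt / F_nv) f_rv = 1.3·90 − (2·90/68)·27.44 = 44.37 ksi, capped at F_nt → F'_nt = 44.37 ksi.
R_n = F'_nt · A_b · n = 44.37 × 0.6013 × 8 = 213.4 kips.
Allowable strength R_n/Ω = 213.4 / 2 = 107 kips.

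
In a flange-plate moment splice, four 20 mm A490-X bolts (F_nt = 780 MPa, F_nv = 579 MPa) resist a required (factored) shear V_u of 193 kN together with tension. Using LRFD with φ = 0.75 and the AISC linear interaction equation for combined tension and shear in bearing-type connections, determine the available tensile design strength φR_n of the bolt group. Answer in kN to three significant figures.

A_b = π·20²/4 = 314.2 mm²; f_rv = 193 × 1000 / (4 × 314.2) = 153.6 MPa.
F'_nt = 1.3 F_nt − (F_nt / φF_nv) f_rv = 1.3·780 − (780/(0.75·579))·153.6 = 738.1 MPa, capped at F_nt → F'_nt = 738.1 MPa.
R_n = F'_nt · A_b · n = 738.1 × 314.2 × 4 / 1000 = 927.6 kN.
Design strength φR_n = 0.75 × 927.6 = 696 kN.

696 kN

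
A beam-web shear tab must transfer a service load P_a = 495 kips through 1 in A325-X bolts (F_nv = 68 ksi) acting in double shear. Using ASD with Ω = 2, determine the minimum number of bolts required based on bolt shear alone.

A_b = π·1²/4 = 0.7854 in².
Per-bolt allowable strength R_n/Ω = 68 × 0.7854 × 2 / 2 = 53.41 kips.
n ≥ 495 / 53.41 = 9.268 → use 10 bolts.

10 bolts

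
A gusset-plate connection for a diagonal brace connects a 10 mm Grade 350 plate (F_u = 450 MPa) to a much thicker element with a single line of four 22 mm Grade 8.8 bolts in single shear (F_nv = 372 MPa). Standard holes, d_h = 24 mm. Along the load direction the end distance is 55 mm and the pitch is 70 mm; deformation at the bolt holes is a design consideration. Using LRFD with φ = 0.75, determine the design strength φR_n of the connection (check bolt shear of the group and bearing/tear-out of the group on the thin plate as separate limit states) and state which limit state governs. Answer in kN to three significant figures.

Bolt shear: A_b = π·22²/4 = 380.1 mm²; R_n = 372 × 380.1 × 4 × 1 / 1000 = 565.6 kN → 0.75 × 565.6 = 424 kN.
Bearing (1.2 l_c t F_u ≤ 2.4 d t F_u): upper limit = 2.4·22·10·450 / 1000 = 237.6 kN.
  Edge l_c = 55 − 24/2 = 43 → r_n = 232.2 kN; interior l_c = 70 − 24 = 46 → r_n = 237.6 kN.
  R_n,bearing = 1·232.2 + 3·237.6 = 945 kN → 0.75 × 945 = 709 kN.
Bolt shear governs: 424 kN.

424 kN (bolt shear governs)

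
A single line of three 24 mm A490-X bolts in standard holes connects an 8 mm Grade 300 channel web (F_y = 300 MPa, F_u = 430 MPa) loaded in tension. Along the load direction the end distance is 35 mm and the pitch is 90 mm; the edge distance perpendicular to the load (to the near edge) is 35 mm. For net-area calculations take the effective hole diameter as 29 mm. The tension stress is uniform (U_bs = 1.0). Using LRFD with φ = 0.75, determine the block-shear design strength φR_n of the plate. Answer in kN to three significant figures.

273 kN

Shear plane L_v = 35 + 2·90 = 215 mm; A_gv = 215 × 8 = 1720 mm².
A_nv = (215 − 2.5·29) × 8 = 1140 mm².
A_nt = (35 − 0.5·29) × 8 = 164 mm².
0.6 F_u A_nv = 294.1 kN; 0.6 F_y A_gv = 309.6 kN → shear rupture governs the shear term.
R_n = 294.1 + 1.0 × 430 × 164 / 1000 = 364.6 kN.
Design strength φR_n = 0.75 × 364.6 = 273 kN.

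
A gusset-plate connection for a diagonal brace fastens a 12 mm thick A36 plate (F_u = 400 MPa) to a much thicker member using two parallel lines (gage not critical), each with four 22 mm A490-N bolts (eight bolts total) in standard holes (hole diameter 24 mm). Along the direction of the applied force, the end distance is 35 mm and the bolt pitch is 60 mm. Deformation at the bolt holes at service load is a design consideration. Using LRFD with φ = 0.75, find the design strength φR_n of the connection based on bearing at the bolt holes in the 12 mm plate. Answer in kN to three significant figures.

1130 kN

Per bolt r_n = 1.2 l_c t F_u ≤ 2.4 d t F_u; upper limit = 2.4 × 22 × 12 × 400 / 1000 = 253.4 kN.
Edge bolt: l_c = 35 − 24/2 = 23 mm → 1.2 × 23 × 12 × 400 / 1000 = 132.5 → r_n = 132.5 kN.
Interior bolts: l_c = 60 − 24 = 36 mm → 1.2 × 36 × 12 × 400 / 1000 = 207.4 → r_n = 207.4 kN.
R_n = 2 × 132.5 + 6 × 207.4 = 1509 kN.
Design strength φR_n = 0.75 × 1509 = 1130 kN.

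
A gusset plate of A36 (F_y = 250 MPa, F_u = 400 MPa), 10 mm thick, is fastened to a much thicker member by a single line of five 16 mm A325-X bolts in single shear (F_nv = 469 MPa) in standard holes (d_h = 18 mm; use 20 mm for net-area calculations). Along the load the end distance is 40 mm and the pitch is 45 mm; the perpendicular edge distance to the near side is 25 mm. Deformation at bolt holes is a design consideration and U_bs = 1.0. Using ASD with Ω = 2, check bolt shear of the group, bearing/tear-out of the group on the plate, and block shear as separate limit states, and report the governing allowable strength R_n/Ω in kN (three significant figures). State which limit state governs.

186 kN (block shear governs)

Bolt shear: A_b = π·16²/4 = 201.1 mm²; R_n = 469 × 201.1 × 5 × 1 / 1000 = 471.5 kN → 471.5 / 2 = 236 kN.
Bearing: edge l_c = 31, r_n = 148.8 kN; interior l_c = 27, r_n = 129.6 kN; R_n = 148.8 + 4·129.6 = 667.2 kN → 334 kN.
Block shear: A_gv = 2200, A_nv = 1300, A_nt = 150 mm²; R_n = min(0.6F_uA_nv, 0.6F_yA_gv) + U_bs·F_u·A_nt = 372 kN → 186 kN.
Block shear governs: 186 kN.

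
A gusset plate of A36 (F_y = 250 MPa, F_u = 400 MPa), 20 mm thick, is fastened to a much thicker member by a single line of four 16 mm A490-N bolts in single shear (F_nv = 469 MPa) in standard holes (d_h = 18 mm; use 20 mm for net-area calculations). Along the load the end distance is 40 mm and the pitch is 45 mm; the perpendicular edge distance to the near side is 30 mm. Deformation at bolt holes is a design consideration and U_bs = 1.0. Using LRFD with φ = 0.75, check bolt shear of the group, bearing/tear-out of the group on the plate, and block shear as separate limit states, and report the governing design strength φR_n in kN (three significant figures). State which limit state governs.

Bolt shear: A_b = π·16²/4 = 201.1 mm²; R_n = 469 × 201.1 × 4 × 1 / 1000 = 377.2 kN → 0.75 × 377.2 = 283 kN.
Bearing: edge l_c = 31, r_n = 297.6 kN; interior l_c = 27, r_n = 259.2 kN; R_n = 297.6 + 3·259.2 = 1075 kN → 806 kN.
Block shear: A_gv = 3500, A_nv = 2100, A_nt = 400 mm²; R_n = min(0.6F_uA_nv, 0.6F_yA_gv) + U_bs·F_u·A_nt = 664 kN → 498 kN.
Bolt shear governs: 283 kN.

283 kN (bolt shear governs)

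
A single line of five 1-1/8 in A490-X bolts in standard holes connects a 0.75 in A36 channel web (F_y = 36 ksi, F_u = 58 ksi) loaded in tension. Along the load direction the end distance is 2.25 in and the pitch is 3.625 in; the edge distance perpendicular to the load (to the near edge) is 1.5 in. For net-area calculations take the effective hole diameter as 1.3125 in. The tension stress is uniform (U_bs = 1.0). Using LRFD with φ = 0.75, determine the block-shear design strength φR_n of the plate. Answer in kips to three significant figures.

Shear plane L_v = 2.25 + 4·3.625 = 16.75 in; A_gv = 16.75 × 0.75 = 12.56 in².
A_nv = (16.75 − 4.5·1.3125) × 0.75 = 8.133 in².
A_nt = (1.5 − 0.5·1.3125) × 0.75 = 0.6328 in².
0.6 F_u A_nv = 283 kips; 0.6 F_y A_gv = 271.3 kips → shear yielding governs the shear term.
R_n = 271.3 + 1.0 × 58 × 0.6328 = 308.1 kips.
Design strength φR_n = 0.75 × 308.1 = 231 kips.

231 kips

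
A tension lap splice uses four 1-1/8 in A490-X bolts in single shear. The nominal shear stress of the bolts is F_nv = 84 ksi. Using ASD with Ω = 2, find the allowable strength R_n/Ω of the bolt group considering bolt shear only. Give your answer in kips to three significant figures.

A_b = π × 1.125² / 4 = 0.994 in².
R_n = F_nv · A_b · n · n_s = 84 × 0.994 × 4 × 1 = 334 kips.
Allowable strength R_n/Ω = 334 / 2 = 167 kips.

167 kips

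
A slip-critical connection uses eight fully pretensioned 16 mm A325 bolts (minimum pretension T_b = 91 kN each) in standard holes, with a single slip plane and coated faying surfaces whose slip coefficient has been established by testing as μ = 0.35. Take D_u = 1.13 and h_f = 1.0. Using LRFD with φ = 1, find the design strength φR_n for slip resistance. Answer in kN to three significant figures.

288 kN

R_n = μ · D_u · h_f · T_b · n_s · n_b = 0.35 × 1.13 × 1.0 × 91 × 1 × 8 = 287.9 kN.
Design strength φR_n = 1 × 287.9 = 288 kN.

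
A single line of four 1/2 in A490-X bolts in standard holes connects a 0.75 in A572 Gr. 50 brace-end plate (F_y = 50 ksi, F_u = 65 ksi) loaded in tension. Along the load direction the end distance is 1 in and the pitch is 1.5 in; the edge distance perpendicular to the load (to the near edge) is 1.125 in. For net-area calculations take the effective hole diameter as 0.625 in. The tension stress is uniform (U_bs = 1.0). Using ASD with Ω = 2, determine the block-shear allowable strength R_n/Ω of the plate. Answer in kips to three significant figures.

Shear plane L_v = 1 + 3·1.5 = 5.5 in; A_gv = 5.5 × 0.75 = 4.125 in².
A_nv = (5.5 − 3.5·0.625) × 0.75 = 2.484 in².
A_nt = (1.125 − 0.5·0.625) × 0.75 = 0.6094 in².
0.6 F_u A_nv = 96.89 kips; 0.6 F_y A_gv = 123.8 kips → shear rupture governs the shear term.
R_n = 96.89 + 1.0 × 65 × 0.6094 = 136.5 kips.
Allowable strength R_n/Ω = 136.5 / 2 = 68.2 kips.

68.2 kips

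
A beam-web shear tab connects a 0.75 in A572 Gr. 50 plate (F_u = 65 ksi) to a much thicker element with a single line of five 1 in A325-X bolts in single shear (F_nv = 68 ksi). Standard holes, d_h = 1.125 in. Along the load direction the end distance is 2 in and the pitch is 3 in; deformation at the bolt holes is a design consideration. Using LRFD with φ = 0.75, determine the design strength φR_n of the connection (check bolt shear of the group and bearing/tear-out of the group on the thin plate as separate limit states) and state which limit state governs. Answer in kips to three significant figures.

200 kips (bolt shear governs)

Bolt shear: A_b = π·1²/4 = 0.7854 in²; R_n = 68 × 0.7854 × 5 × 1 = 267 kips → 0.75 × 267 = 200 kips.
Bearing (1.2 l_c t F_u ≤ 2.4 d t F_u): upper limit = 2.4·1·0.75·65 = 117 kips.
  Edge l_c = 2 − 1.125/2 = 1.438 → r_n = 84.09 kips; interior l_c = 3 − 1.125 = 1.875 → r_n = 109.7 kips.
  R_n,bearing = 1·84.09 + 4·109.7 = 522.8 kips → 0.75 × 522.8 = 392 kips.
Bolt shear governs: 200 kips.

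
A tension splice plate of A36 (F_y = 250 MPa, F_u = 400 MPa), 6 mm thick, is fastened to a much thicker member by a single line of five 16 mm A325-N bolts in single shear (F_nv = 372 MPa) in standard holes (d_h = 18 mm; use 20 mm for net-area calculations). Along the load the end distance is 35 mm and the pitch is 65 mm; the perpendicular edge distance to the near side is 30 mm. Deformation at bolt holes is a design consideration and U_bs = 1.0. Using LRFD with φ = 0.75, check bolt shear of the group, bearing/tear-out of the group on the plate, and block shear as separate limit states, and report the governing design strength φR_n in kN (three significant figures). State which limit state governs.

Bolt shear: A_b = π·16²/4 = 201.1 mm²; R_n = 372 × 201.1 × 5 × 1 / 1000 = 374 kN → 0.75 × 374 = 280 kN.
Bearing: edge l_c = 26, r_n = 74.88 kN; interior l_c = 47, r_n = 92.16 kN; R_n = 74.88 + 4·92.16 = 443.5 kN → 333 kN.
Block shear: A_gv = 1770, A_nv = 1230, A_nt = 120 mm²; R_n = min(0.6F_uA_nv, 0.6F_yA_gv) + U_bs·F_u·A_nt = 313.5 kN → 235 kN.
Block shear governs: 235 kN.

235 kN (block shear governs)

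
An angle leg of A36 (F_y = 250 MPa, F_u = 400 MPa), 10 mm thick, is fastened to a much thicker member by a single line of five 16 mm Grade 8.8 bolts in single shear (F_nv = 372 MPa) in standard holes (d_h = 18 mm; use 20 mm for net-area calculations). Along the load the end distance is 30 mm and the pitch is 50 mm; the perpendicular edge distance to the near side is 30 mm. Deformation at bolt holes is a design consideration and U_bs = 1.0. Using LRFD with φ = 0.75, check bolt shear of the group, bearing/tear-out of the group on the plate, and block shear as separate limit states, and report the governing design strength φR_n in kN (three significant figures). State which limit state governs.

280 kN (bolt shear governs)

Bolt shear: A_b = π·16²/4 = 201.1 mm²; R_n = 372 × 201.1 × 5 × 1 / 1000 = 374 kN → 0.75 × 374 = 280 kN.
Bearing: edge l_c = 21, r_n = 100.8 kN; interior l_c = 32, r_n = 153.6 kN; R_n = 100.8 + 4·153.6 = 715.2 kN → 536 kN.
Block shear: A_gv = 2300, A_nv = 1400, A_nt = 200 mm²; R_n = min(0.6F_uA_nv, 0.6F_yA_gv) + U_bs·F_u·A_nt = 416 kN → 312 kN.
Bolt shear governs: 280 kN.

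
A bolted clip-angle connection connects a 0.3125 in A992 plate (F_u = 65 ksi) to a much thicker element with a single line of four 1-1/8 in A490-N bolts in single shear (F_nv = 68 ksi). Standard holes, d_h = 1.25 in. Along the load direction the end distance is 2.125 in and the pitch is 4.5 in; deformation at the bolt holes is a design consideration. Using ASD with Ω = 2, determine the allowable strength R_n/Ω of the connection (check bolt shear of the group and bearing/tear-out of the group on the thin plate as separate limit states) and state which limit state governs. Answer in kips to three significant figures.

Bolt shear: A_b = π·1.125²/4 = 0.994 in²; R_n = 68 × 0.994 × 4 × 1 = 270.4 kips → 270.4 / 2 = 135 kips.
Bearing (1.2 l_c t F_u ≤ 2.4 d t F_u): upper limit = 2.4·1.125·0.3125·65 = 54.84 kips.
  Edge l_c = 2.125 − 1.25/2 = 1.5 → r_n = 36.56 kips; interior l_c = 4.5 − 1.25 = 3.25 → r_n = 54.84 kips.
  R_n,bearing = 1·36.56 + 3·54.84 = 201.1 kips → 201.1 / 2 = 101 kips.
Bearing governs: 101 kips.

101 kips (bearing governs)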